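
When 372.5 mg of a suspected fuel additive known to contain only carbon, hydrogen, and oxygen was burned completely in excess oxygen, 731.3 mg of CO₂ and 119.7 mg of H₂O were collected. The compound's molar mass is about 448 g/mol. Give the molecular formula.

mol C = 0.7313 g CO₂ ÷ 44.009 g/mol = 0.016617 mol
mol H = 2 × 0.1197 g H₂O ÷ 18.015 g/mol = 0.013289 mol
mass O = 0.3725 − (0.19959 + 0.013395) = 0.15952 g → mol O = 0.15952 ÷ 15.999 = 0.0099705 mol
Divide by the smallest (0.0099705 mol): C 1.667, H 1.333, O 1.000
Multiplying each by 3 gives whole numbers: C 5.00, H 4.00, O 3.00
Empirical formula: C5H4O3
Empirical-formula mass = 112.08 g/mol; 448 ÷ 112.08 ≈ 4, so the molecular formula is C20H16O12.

C20H16O12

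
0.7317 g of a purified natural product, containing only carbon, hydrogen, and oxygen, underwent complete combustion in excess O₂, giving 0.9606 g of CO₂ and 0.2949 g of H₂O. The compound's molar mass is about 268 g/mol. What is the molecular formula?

C8H12O10

mol C = 0.9606 g CO₂ ÷ 44.009 g/mol = 0.021827 mol
mol H = 2 × 0.2949 g H₂O ÷ 18.015 g/mol = 0.032739 mol
mass O = 0.7317 − (0.26217 + 0.033001) = 0.43653 g → mol O = 0.43653 ÷ 15.999 = 0.027285 mol
Divide by the smallest (0.021827 mol): C 1.000, H 1.500, O 1.250
Multiplying each by 4 gives whole numbers: C 4.00, H 6.00, O 5.00
Empirical formula: C4H6O5
Empirical-formula mass = 134.09 g/mol; 268 ÷ 134.09 ≈ 2, so the molecular formula is C8H12O10.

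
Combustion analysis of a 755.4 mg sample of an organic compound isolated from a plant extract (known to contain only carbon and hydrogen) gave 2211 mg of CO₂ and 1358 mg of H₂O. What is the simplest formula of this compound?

CH3

mol C = 2.211 g CO₂ ÷ 44.009 g/mol = 0.050240 mol
mol H = 2 × 1.358 g H₂O ÷ 18.015 g/mol = 0.15076 mol
Divide by the smallest (0.050240 mol): C 1.000, H 3.001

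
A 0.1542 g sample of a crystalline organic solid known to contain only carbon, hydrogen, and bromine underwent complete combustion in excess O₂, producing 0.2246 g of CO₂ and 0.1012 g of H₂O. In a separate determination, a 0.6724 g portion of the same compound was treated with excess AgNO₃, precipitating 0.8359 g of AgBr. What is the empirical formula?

mol C = 0.2246 g CO₂ ÷ 44.009 g/mol = 0.0051035 mol
mol H = 2 × 0.1012 g H₂O ÷ 18.015 g/mol = 0.011235 mol
From the AgBr data: mol Br per gram of compound = (0.8359 ÷ 187.772) ÷ 0.6724 = 0.0066206 mol/g, so in the 0.1542 g combustion sample mol Br = 0.0010209 mol
Divide by the smallest (0.0010209 mol): C 4.999, H 11.005, Br 1.000

C5H11Br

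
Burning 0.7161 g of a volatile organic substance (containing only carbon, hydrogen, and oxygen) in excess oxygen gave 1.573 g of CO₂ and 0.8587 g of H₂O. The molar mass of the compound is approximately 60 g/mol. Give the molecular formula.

mol C = 1.573 g CO₂ ÷ 44.009 g/mol = 0.035743 mol
mol H = 2 × 0.8587 g H₂O ÷ 18.015 g/mol = 0.095332 mol
mass O = 0.7161 − (0.42931 + 0.096094) = 0.19070 g → mol O = 0.19070 ÷ 15.999 = 0.011920 mol
Divide by the smallest (0.011920 mol): C 2.999, H 7.998, O 1.000
Empirical formula: C3H8O
Empirical-formula mass = 60.10 g/mol; 60 ÷ 60.10 ≈ 1, so the molecular formula is C3H8O.

C3H8O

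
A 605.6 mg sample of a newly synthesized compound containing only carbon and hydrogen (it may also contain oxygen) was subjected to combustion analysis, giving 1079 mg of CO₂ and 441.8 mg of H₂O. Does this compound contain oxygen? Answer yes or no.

yes

mol C = 1.079 g CO₂ ÷ 44.009 g/mol = 0.024518 mol
mol H = 2 × 0.4418 g H₂O ÷ 18.015 g/mol = 0.049048 mol
C and H account for only 0.34392 g of the 0.6056 g sample; the remaining 0.26168 g must be oxygen.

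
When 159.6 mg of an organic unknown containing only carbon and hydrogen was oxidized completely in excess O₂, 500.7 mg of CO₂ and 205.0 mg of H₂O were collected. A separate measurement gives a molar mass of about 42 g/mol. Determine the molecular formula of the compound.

mol C = 0.5007 g CO₂ ÷ 44.009 g/mol = 0.011377 mol
mol H = 2 × 0.2050 g H₂O ÷ 18.015 g/mol = 0.022759 mol
Divide by the smallest (0.011377 mol): C 1.000, H 2.000
Empirical formula: CH2
Empirical-formula mass = 14.03 g/mol; 42 ÷ 14.03 ≈ 3, so the molecular formula is C3H6.

C3H6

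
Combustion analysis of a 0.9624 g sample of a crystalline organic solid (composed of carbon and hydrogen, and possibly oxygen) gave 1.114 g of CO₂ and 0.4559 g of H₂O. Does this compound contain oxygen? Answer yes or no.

yes

mol C = 1.114 g CO₂ ÷ 44.009 g/mol = 0.025313 mol
mol H = 2 × 0.4559 g H₂O ÷ 18.015 g/mol = 0.050613 mol
C and H account for only 0.35505 g of the 0.9624 g sample; the remaining 0.60735 g must be oxygen.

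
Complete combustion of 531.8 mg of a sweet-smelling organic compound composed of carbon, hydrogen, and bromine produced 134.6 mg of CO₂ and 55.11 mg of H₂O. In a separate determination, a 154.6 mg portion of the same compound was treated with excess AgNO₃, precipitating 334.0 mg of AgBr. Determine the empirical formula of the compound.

CH2Br2

mol C = 0.1346 g CO₂ ÷ 44.009 g/mol = 0.0030585 mol
mol H = 2 × 0.05511 g H₂O ÷ 18.015 g/mol = 0.0061182 mol
From the AgBr data: mol Br per gram of compound = (0.3340 ÷ 187.772) ÷ 0.1546 = 0.011506 mol/g, so in the 0.5318 g combustion sample mol Br = 0.0061186 mol
Divide by the smallest (0.0030585 mol): C 1.000, H 2.000, Br 2.001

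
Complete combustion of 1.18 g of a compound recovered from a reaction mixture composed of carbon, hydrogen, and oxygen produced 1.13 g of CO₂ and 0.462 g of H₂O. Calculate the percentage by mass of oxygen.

mol C = 1.13 g CO₂ ÷ 44.009 g/mol = 0.02568 mol
mol H = 2 × 0.462 g H₂O ÷ 18.015 g/mol = 0.05129 mol
mass O = 1.18 − (0.3084 + 0.05170) = 0.8199 g → mol O = 0.8199 ÷ 15.999 = 0.05125 mol
mass % O = 0.8199 g ÷ 1.18 g × 100%

69.5%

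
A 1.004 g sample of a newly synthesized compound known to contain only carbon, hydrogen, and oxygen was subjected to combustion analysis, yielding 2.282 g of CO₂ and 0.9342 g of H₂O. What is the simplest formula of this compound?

C3H6O

mol C = 2.282 g CO₂ ÷ 44.009 g/mol = 0.051853 mol
mol H = 2 × 0.9342 g H₂O ÷ 18.015 g/mol = 0.10371 mol
mass O = 1.004 − (0.62281 + 0.10454) = 0.27665 g → mol O = 0.27665 ÷ 15.999 = 0.017292 mol
Divide by the smallest (0.017292 mol): C 2.999, H 5.998, O 1.000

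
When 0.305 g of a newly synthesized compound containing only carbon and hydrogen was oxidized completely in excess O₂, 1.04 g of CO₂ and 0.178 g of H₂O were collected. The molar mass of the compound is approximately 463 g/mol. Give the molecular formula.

mol C = 1.04 g CO₂ ÷ 44.009 g/mol = 0.02363 mol
mol H = 2 × 0.178 g H₂O ÷ 18.015 g/mol = 0.01976 mol
Divide by the smallest (0.01976 mol): C 1.196, H 1.000
Multiplying each by 5 gives whole numbers: C 5.98, H 5.00
Empirical formula: C6H5
Empirical-formula mass = 77.11 g/mol; 463 ÷ 77.11 ≈ 6, so the molecular formula is C36H30.

C36H30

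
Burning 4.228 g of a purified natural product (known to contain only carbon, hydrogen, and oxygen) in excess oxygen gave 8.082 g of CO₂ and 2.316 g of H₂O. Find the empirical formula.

C5H7O3

mol C = 8.082 g CO₂ ÷ 44.009 g/mol = 0.18364 mol
mol H = 2 × 2.316 g H₂O ÷ 18.015 g/mol = 0.25712 mol
mass O = 4.228 − (2.2058 + 0.25918) = 1.7631 g → mol O = 1.7631 ÷ 15.999 = 0.11020 mol
Divide by the smallest (0.11020 mol): C 1.666, H 2.333, O 1.000
Multiplying each by 3 gives whole numbers: C 5.00, H 7.00, O 3.00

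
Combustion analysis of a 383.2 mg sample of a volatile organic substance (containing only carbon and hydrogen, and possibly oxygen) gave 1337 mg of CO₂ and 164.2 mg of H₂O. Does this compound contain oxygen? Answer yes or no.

no

mol C = 1.337 g CO₂ ÷ 44.009 g/mol = 0.030380 mol
mol H = 2 × 0.1642 g H₂O ÷ 18.015 g/mol = 0.018229 mol
C and H together account for 0.38327 g — essentially the entire 0.3832 g sample — so the compound contains no oxygen.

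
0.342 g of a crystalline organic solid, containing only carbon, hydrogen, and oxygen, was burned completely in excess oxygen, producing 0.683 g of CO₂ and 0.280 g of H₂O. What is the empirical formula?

C2H4O

mol C = 0.683 g CO₂ ÷ 44.009 g/mol = 0.01552 mol
mol H = 2 × 0.280 g H₂O ÷ 18.015 g/mol = 0.03109 mol
mass O = 0.342 − (0.1864 + 0.03133) = 0.1243 g → mol O = 0.1243 ÷ 15.999 = 0.007767 mol
Divide by the smallest (0.007767 mol): C 1.998, H 4.002, O 1.000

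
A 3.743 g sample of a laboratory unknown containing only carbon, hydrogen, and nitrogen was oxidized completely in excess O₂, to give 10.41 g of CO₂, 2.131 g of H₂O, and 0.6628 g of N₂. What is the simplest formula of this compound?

mol C = 10.41 g CO₂ ÷ 44.009 g/mol = 0.23654 mol
mol H = 2 × 2.131 g H₂O ÷ 18.015 g/mol = 0.23658 mol
mol N = 2 × 0.6628 g N₂ ÷ 28.014 g/mol = 0.047319 mol
Divide by the smallest (0.047319 mol): C 4.999, H 5.000, N 1.000

C5H5N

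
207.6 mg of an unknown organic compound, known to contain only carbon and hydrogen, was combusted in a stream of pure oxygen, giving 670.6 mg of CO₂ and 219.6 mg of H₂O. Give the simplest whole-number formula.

C5H8

mol C = 0.6706 g CO₂ ÷ 44.009 g/mol = 0.015238 mol
mol H = 2 × 0.2196 g H₂O ÷ 18.015 g/mol = 0.024380 mol
Divide by the smallest (0.015238 mol): C 1.000, H 1.600
Multiplying each by 5 gives whole numbers: C 5.00, H 8.00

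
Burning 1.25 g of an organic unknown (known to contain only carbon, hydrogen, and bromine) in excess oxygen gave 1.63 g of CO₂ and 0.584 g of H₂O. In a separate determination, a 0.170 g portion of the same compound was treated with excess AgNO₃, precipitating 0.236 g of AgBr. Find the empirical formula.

C4H7Br

mol C = 1.63 g CO₂ ÷ 44.009 g/mol = 0.03704 mol
mol H = 2 × 0.584 g H₂O ÷ 18.015 g/mol = 0.06483 mol
From the AgBr data: mol Br per gram of compound = (0.236 ÷ 187.772) ÷ 0.170 = 0.007393 mol/g, so in the 1.25 g combustion sample mol Br = 0.009241 mol
Divide by the smallest (0.009241 mol): C 4.008, H 7.016, Br 1.000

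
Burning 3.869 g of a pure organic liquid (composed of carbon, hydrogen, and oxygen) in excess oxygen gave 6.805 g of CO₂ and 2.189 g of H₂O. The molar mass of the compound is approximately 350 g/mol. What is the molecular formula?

C14H22O10

mol C = 6.805 g CO₂ ÷ 44.009 g/mol = 0.15463 mol
mol H = 2 × 2.189 g H₂O ÷ 18.015 g/mol = 0.24302 mol
mass O = 3.869 − (1.8572 + 0.24496) = 1.7668 g → mol O = 1.7668 ÷ 15.999 = 0.11043 mol
Divide by the smallest (0.11043 mol): C 1.400, H 2.201, O 1.000
Multiplying each by 5 gives whole numbers: C 7.00, H 11.00, O 5.00
Empirical formula: C7H11O5
Empirical-formula mass = 175.16 g/mol; 350 ÷ 175.16 ≈ 2, so the molecular formula is C14H22O10.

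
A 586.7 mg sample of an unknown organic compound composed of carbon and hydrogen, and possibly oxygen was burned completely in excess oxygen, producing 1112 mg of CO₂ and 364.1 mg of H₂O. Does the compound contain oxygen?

yes

mol C = 1.112 g CO₂ ÷ 44.009 g/mol = 0.025268 mol
mol H = 2 × 0.3641 g H₂O ÷ 18.015 g/mol = 0.040422 mol
C and H account for only 0.34423 g of the 0.5867 g sample; the remaining 0.24247 g must be oxygen.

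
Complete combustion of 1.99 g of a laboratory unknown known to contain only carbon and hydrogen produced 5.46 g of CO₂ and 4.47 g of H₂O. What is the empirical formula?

CH4

mol C = 5.46 g CO₂ ÷ 44.009 g/mol = 0.1241 mol
mol H = 2 × 4.47 g H₂O ÷ 18.015 g/mol = 0.4963 mol
Divide by the smallest (0.1241 mol): C 1.000, H 4.000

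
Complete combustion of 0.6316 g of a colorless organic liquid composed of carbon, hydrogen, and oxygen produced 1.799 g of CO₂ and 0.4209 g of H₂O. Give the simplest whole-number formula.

mol C = 1.799 g CO₂ ÷ 44.009 g/mol = 0.040878 mol
mol H = 2 × 0.4209 g H₂O ÷ 18.015 g/mol = 0.046728 mol
mass O = 0.6316 − (0.49099 + 0.047102) = 0.093513 g → mol O = 0.093513 ÷ 15.999 = 0.0058449 mol
Divide by the smallest (0.0058449 mol): C 6.994, H 7.995, O 1.000

C7H8O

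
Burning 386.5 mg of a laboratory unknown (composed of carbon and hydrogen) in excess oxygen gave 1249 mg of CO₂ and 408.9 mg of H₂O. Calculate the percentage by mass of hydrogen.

11.84%

mol C = 1.249 g CO₂ ÷ 44.009 g/mol = 0.028381 mol
mol H = 2 × 0.4089 g H₂O ÷ 18.015 g/mol = 0.045396 mol
mass % H = 0.045759 g ÷ 0.3865 g × 100%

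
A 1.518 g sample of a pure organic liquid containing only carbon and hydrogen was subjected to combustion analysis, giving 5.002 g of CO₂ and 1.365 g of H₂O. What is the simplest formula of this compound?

mol C = 5.002 g CO₂ ÷ 44.009 g/mol = 0.11366 mol
mol H = 2 × 1.365 g H₂O ÷ 18.015 g/mol = 0.15154 mol
Divide by the smallest (0.11366 mol): C 1.000, H 1.333
Multiplying each by 3 gives whole numbers: C 3.00, H 4.00

C3H4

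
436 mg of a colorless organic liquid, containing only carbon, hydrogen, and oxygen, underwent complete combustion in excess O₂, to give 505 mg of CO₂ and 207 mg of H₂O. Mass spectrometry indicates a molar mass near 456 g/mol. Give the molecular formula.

C12H24O18

mol C = 0.505 g CO₂ ÷ 44.009 g/mol = 0.01147 mol
mol H = 2 × 0.207 g H₂O ÷ 18.015 g/mol = 0.02298 mol
mass O = 0.436 − (0.1378 + 0.02316) = 0.2750 g → mol O = 0.2750 ÷ 15.999 = 0.01719 mol
Divide by the smallest (0.01147 mol): C 1.000, H 2.003, O 1.498
Multiplying each by 2 gives whole numbers: C 2.00, H 4.01, O 3.00
Empirical formula: C2H4O3
Empirical-formula mass = 76.05 g/mol; 456 ÷ 76.05 ≈ 6, so the molecular formula is C12H24O18.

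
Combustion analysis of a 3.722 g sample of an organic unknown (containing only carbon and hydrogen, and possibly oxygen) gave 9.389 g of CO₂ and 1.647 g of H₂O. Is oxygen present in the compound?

yes

mol C = 9.389 g CO₂ ÷ 44.009 g/mol = 0.21334 mol
mol H = 2 × 1.647 g H₂O ÷ 18.015 g/mol = 0.18285 mol
C and H account for only 2.7468 g of the 3.722 g sample; the remaining 0.97523 g must be oxygen.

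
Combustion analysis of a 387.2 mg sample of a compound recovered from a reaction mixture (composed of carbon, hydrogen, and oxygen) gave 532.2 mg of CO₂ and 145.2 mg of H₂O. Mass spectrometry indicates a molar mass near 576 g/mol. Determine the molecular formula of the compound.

mol C = 0.5322 g CO₂ ÷ 44.009 g/mol = 0.012093 mol
mol H = 2 × 0.1452 g H₂O ÷ 18.015 g/mol = 0.016120 mol
mass O = 0.3872 − (0.14525 + 0.016249) = 0.22570 g → mol O = 0.22570 ÷ 15.999 = 0.014107 mol
Divide by the smallest (0.012093 mol): C 1.000, H 1.333, O 1.167
Multiplying each by 6 gives whole numbers: C 6.00, H 8.00, O 7.00
Empirical formula: C6H8O7
Empirical-formula mass = 192.12 g/mol; 576 ÷ 192.12 ≈ 3, so the molecular formula is C18H24O21.

C18H24O21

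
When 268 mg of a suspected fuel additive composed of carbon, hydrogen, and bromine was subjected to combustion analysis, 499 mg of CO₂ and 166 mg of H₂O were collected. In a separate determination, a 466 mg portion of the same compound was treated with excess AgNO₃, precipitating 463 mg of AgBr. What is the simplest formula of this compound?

C8H13Br

mol C = 0.499 g CO₂ ÷ 44.009 g/mol = 0.01134 mol
mol H = 2 × 0.166 g H₂O ÷ 18.015 g/mol = 0.01843 mol
From the AgBr data: mol Br per gram of compound = (0.463 ÷ 187.772) ÷ 0.466 = 0.005291 mol/g, so in the 0.268 g combustion sample mol Br = 0.001418 mol
Divide by the smallest (0.001418 mol): C 7.996, H 12.996, Br 1.000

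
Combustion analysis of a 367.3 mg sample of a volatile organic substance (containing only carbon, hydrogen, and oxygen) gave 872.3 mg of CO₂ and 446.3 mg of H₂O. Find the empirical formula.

C4H10O

mol C = 0.8723 g CO₂ ÷ 44.009 g/mol = 0.019821 mol
mol H = 2 × 0.4463 g H₂O ÷ 18.015 g/mol = 0.049548 mol
mass O = 0.3673 − (0.23807 + 0.049944) = 0.079287 g → mol O = 0.079287 ÷ 15.999 = 0.0049557 mol
Divide by the smallest (0.0049557 mol): C 4.000, H 9.998, O 1.000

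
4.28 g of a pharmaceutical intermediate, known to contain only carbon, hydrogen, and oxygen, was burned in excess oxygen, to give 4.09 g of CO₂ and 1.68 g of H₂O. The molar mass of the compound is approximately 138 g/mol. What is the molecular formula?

C3H6O6

mol C = 4.09 g CO₂ ÷ 44.009 g/mol = 0.09294 mol
mol H = 2 × 1.68 g H₂O ÷ 18.015 g/mol = 0.1865 mol
mass O = 4.28 − (1.116 + 0.1880) = 2.976 g → mol O = 2.976 ÷ 15.999 = 0.1860 mol
Divide by the smallest (0.09294 mol): C 1.000, H 2.007, O 2.001
Empirical formula: CH2O2
Empirical-formula mass = 46.02 g/mol; 138 ÷ 46.02 ≈ 3, so the molecular formula is C3H6O6.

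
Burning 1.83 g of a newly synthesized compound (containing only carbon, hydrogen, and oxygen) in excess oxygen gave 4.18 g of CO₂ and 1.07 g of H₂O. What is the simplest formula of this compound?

C8H10O3

mol C = 4.18 g CO₂ ÷ 44.009 g/mol = 0.09498 mol
mol H = 2 × 1.07 g H₂O ÷ 18.015 g/mol = 0.1188 mol
mass O = 1.83 − (1.141 + 0.1197) = 0.5694 g → mol O = 0.5694 ÷ 15.999 = 0.03559 mol
Divide by the smallest (0.03559 mol): C 2.669, H 3.337, O 1.000
Multiplying each by 3 gives whole numbers: C 8.01, H 10.01, O 3.00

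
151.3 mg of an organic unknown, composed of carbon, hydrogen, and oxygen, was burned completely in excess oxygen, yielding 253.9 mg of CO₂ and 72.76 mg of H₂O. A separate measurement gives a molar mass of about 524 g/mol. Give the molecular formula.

mol C = 0.2539 g CO₂ ÷ 44.009 g/mol = 0.0057693 mol
mol H = 2 × 0.07276 g H₂O ÷ 18.015 g/mol = 0.0080777 mol
mass O = 0.1513 − (0.069295 + 0.0081423) = 0.073863 g → mol O = 0.073863 ÷ 15.999 = 0.0046167 mol
Divide by the smallest (0.0046167 mol): C 1.250, H 1.750, O 1.000
Multiplying each by 4 gives whole numbers: C 5.00, H 7.00, O 4.00
Empirical formula: C5H7O4
Empirical-formula mass = 131.11 g/mol; 524 ÷ 131.11 ≈ 4, so the molecular formula is C20H28O16.

C20H28O16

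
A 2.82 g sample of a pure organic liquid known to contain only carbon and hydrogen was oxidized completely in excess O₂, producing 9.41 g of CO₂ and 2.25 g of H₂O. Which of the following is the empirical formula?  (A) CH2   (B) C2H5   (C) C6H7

(C) C6H7

mol C = 9.41 g CO₂ ÷ 44.009 g/mol = 0.2138 mol
mol H = 2 × 2.25 g H₂O ÷ 18.015 g/mol = 0.2498 mol
Divide by the smallest (0.2138 mol): C 1.000, H 1.168
Multiplying each by 6 gives whole numbers: C 6.00, H 7.01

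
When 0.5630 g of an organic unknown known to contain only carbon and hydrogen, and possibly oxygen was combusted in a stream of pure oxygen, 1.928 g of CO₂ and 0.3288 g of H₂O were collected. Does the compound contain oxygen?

mol C = 1.928 g CO₂ ÷ 44.009 g/mol = 0.043809 mol
mol H = 2 × 0.3288 g H₂O ÷ 18.015 g/mol = 0.036503 mol
C and H together account for 0.56299 g — essentially the entire 0.5630 g sample — so the compound contains no oxygen.

no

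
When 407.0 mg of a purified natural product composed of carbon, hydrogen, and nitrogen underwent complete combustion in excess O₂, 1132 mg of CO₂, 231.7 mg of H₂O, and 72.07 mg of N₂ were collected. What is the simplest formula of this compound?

C5H5N

mol C = 1.132 g CO₂ ÷ 44.009 g/mol = 0.025722 mol
mol H = 2 × 0.2317 g H₂O ÷ 18.015 g/mol = 0.025723 mol
mol N = 2 × 0.07207 g N₂ ÷ 28.014 g/mol = 0.0051453 mol
Divide by the smallest (0.0051453 mol): C 4.999, H 4.999, N 1.000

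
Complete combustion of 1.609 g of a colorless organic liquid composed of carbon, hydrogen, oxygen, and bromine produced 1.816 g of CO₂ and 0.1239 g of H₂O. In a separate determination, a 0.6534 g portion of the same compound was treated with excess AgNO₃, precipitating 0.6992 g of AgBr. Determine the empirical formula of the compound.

mol C = 1.816 g CO₂ ÷ 44.009 g/mol = 0.041264 mol
mol H = 2 × 0.1239 g H₂O ÷ 18.015 g/mol = 0.013755 mol
From the AgBr data: mol Br per gram of compound = (0.6992 ÷ 187.772) ÷ 0.6534 = 0.0056989 mol/g, so in the 1.609 g combustion sample mol Br = 0.0091695 mol
mass O = 1.609 − (0.49563 + 0.013865 + 0.73268) = 0.36683 g → mol O = 0.36683 ÷ 15.999 = 0.022928 mol
Divide by the smallest (0.0091695 mol): C 4.500, H 1.500, Br 1.000, O 2.500
Multiplying each by 2 gives whole numbers: C 9.00, H 3.00, Br 2.00, O 5.00

C9H3Br2O5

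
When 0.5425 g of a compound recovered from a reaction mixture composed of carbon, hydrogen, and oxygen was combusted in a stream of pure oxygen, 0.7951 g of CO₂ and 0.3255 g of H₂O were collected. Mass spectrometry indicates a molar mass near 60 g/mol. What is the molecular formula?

C2H4O2

mol C = 0.7951 g CO₂ ÷ 44.009 g/mol = 0.018067 mol
mol H = 2 × 0.3255 g H₂O ÷ 18.015 g/mol = 0.036137 mol
mass O = 0.5425 − (0.21700 + 0.036426) = 0.28907 g → mol O = 0.28907 ÷ 15.999 = 0.018068 mol
Divide by the smallest (0.018067 mol): C 1.000, H 2.000, O 1.000
Empirical formula: CH2O
Empirical-formula mass = 30.03 g/mol; 60 ÷ 30.03 ≈ 2, so the molecular formula is C2H4O2.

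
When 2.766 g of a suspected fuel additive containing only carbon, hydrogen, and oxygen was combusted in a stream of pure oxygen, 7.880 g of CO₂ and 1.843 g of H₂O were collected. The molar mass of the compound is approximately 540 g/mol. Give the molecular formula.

mol C = 7.880 g CO₂ ÷ 44.009 g/mol = 0.17905 mol
mol H = 2 × 1.843 g H₂O ÷ 18.015 g/mol = 0.20461 mol
mass O = 2.766 − (2.1506 + 0.20624) = 0.40913 g → mol O = 0.40913 ÷ 15.999 = 0.025573 mol
Divide by the smallest (0.025573 mol): C 7.002, H 8.001, O 1.000
Empirical formula: C7H8O
Empirical-formula mass = 108.14 g/mol; 540 ÷ 108.14 ≈ 5, so the molecular formula is C35H40O5.

C35H40O5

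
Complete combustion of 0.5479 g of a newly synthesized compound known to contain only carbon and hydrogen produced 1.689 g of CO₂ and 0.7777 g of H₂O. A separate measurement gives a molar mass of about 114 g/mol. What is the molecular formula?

mol C = 1.689 g CO₂ ÷ 44.009 g/mol = 0.038379 mol
mol H = 2 × 0.7777 g H₂O ÷ 18.015 g/mol = 0.086339 mol
Divide by the smallest (0.038379 mol): C 1.000, H 2.250
Multiplying each by 4 gives whole numbers: C 4.00, H 9.00
Empirical formula: C4H9
Empirical-formula mass = 57.12 g/mol; 114 ÷ 57.12 ≈ 2, so the molecular formula is C8H18.

C8H18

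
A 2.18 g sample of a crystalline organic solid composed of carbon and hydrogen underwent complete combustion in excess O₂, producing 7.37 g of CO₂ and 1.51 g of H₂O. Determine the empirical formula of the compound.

CH

mol C = 7.37 g CO₂ ÷ 44.009 g/mol = 0.1675 mol
mol H = 2 × 1.51 g H₂O ÷ 18.015 g/mol = 0.1676 mol
Divide by the smallest (0.1675 mol): C 1.000, H 1.001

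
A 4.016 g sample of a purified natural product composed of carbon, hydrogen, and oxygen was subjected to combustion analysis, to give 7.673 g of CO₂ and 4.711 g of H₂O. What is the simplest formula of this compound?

C2H6O

mol C = 7.673 g CO₂ ÷ 44.009 g/mol = 0.17435 mol
mol H = 2 × 4.711 g H₂O ÷ 18.015 g/mol = 0.52301 mol
mass O = 4.016 − (2.0941 + 0.52719) = 1.3947 g → mol O = 1.3947 ÷ 15.999 = 0.087173 mol
Divide by the smallest (0.087173 mol): C 2.000, H 6.000, O 1.000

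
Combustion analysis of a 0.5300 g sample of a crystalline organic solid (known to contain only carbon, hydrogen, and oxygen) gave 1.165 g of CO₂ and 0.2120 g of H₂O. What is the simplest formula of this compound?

mol C = 1.165 g CO₂ ÷ 44.009 g/mol = 0.026472 mol
mol H = 2 × 0.2120 g H₂O ÷ 18.015 g/mol = 0.023536 mol
mass O = 0.5300 − (0.31795 + 0.023724) = 0.18832 g → mol O = 0.18832 ÷ 15.999 = 0.011771 mol
Divide by the smallest (0.011771 mol): C 2.249, H 2.000, O 1.000
Multiplying each by 4 gives whole numbers: C 9.00, H 8.00, O 4.00

C9H8O4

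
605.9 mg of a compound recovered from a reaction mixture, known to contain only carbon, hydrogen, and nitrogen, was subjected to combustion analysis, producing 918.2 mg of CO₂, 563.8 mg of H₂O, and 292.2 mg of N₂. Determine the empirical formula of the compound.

mol C = 0.9182 g CO₂ ÷ 44.009 g/mol = 0.020864 mol
mol H = 2 × 0.5638 g H₂O ÷ 18.015 g/mol = 0.062592 mol
mol N = 2 × 0.2922 g N₂ ÷ 28.014 g/mol = 0.020861 mol
Divide by the smallest (0.020861 mol): C 1.000, H 3.000, N 1.000

CH3N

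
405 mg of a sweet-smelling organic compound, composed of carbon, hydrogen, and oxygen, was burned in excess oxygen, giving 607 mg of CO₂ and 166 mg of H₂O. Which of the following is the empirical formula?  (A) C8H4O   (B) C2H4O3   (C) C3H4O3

mol C = 0.607 g CO₂ ÷ 44.009 g/mol = 0.01379 mol
mol H = 2 × 0.166 g H₂O ÷ 18.015 g/mol = 0.01843 mol
mass O = 0.405 − (0.1657 + 0.01858) = 0.2208 g → mol O = 0.2208 ÷ 15.999 = 0.01380 mol
Divide by the smallest (0.01379 mol): C 1.000, H 1.336, O 1.000
Multiplying each by 3 gives whole numbers: C 3.00, H 4.01, O 3.00

(C) C3H4O3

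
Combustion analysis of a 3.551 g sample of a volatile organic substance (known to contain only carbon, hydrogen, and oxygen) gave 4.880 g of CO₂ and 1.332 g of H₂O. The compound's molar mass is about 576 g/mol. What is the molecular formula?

C18H24O21

mol C = 4.880 g CO₂ ÷ 44.009 g/mol = 0.11089 mol
mol H = 2 × 1.332 g H₂O ÷ 18.015 g/mol = 0.14788 mol
mass O = 3.551 − (1.3319 + 0.14906) = 2.0701 g → mol O = 2.0701 ÷ 15.999 = 0.12939 mol
Divide by the smallest (0.11089 mol): C 1.000, H 1.334, O 1.167
Multiplying each by 6 gives whole numbers: C 6.00, H 8.00, O 7.00
Empirical formula: C6H8O7
Empirical-formula mass = 192.12 g/mol; 576 ÷ 192.12 ≈ 3, so the molecular formula is C18H24O21.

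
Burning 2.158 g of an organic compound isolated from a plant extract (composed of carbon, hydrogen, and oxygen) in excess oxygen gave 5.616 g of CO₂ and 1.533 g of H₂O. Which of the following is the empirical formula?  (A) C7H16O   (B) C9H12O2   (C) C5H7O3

mol C = 5.616 g CO₂ ÷ 44.009 g/mol = 0.12761 mol
mol H = 2 × 1.533 g H₂O ÷ 18.015 g/mol = 0.17019 mol
mass O = 2.158 − (1.5327 + 0.17155) = 0.45372 g → mol O = 0.45372 ÷ 15.999 = 0.028359 mol
Divide by the smallest (0.028359 mol): C 4.500, H 6.001, O 1.000
Multiplying each by 2 gives whole numbers: C 9.00, H 12.00, O 2.00

(B) C9H12O2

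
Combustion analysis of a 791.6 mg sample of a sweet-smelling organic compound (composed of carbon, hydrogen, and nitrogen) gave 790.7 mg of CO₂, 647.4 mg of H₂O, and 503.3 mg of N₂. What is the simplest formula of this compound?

CH4N2

mol C = 0.7907 g CO₂ ÷ 44.009 g/mol = 0.017967 mol
mol H = 2 × 0.6474 g H₂O ÷ 18.015 g/mol = 0.071873 mol
mol N = 2 × 0.5033 g N₂ ÷ 28.014 g/mol = 0.035932 mol
Divide by the smallest (0.017967 mol): C 1.000, H 4.000, N 2.000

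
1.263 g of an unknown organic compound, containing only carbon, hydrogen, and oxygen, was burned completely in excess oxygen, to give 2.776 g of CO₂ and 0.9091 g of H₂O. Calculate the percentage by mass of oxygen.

mol C = 2.776 g CO₂ ÷ 44.009 g/mol = 0.063078 mol
mol H = 2 × 0.9091 g H₂O ÷ 18.015 g/mol = 0.10093 mol
mass O = 1.263 − (0.75763 + 0.10173) = 0.40364 g → mol O = 0.40364 ÷ 15.999 = 0.025229 mol
mass % O = 0.40364 g ÷ 1.263 g × 100%

31.96%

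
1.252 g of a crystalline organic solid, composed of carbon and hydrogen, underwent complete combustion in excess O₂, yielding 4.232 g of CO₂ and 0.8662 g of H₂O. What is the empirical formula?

CH

mol C = 4.232 g CO₂ ÷ 44.009 g/mol = 0.096162 mol
mol H = 2 × 0.8662 g H₂O ÷ 18.015 g/mol = 0.096164 mol
Divide by the smallest (0.096162 mol): C 1.000, H 1.000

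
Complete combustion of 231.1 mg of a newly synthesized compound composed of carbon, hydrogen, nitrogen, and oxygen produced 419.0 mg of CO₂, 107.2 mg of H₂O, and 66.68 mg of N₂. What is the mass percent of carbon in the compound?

49.48%

mol C = 0.4190 g CO₂ ÷ 44.009 g/mol = 0.0095208 mol
mol H = 2 × 0.1072 g H₂O ÷ 18.015 g/mol = 0.011901 mol
mol N = 2 × 0.06668 g N₂ ÷ 28.014 g/mol = 0.0047605 mol
mass O = 0.2311 − (0.11435 + 0.011996 + 0.066680) = 0.038070 g → mol O = 0.038070 ÷ 15.999 = 0.0023795 mol
mass % C = 0.11435 g ÷ 0.2311 g × 100%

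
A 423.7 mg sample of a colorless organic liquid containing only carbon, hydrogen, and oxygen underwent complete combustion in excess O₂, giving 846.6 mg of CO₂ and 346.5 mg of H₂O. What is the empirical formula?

C2H4O

mol C = 0.8466 g CO₂ ÷ 44.009 g/mol = 0.019237 mol
mol H = 2 × 0.3465 g H₂O ÷ 18.015 g/mol = 0.038468 mol
mass O = 0.4237 − (0.23106 + 0.038776) = 0.15387 g → mol O = 0.15387 ÷ 15.999 = 0.0096174 mol
Divide by the smallest (0.0096174 mol): C 2.000, H 4.000, O 1.000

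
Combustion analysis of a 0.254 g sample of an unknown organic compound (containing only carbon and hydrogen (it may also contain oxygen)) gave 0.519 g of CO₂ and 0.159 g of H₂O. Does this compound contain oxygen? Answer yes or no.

yes

mol C = 0.519 g CO₂ ÷ 44.009 g/mol = 0.01179 mol
mol H = 2 × 0.159 g H₂O ÷ 18.015 g/mol = 0.01765 mol
C and H account for only 0.1594 g of the 0.254 g sample; the remaining 0.09456 g must be oxygen.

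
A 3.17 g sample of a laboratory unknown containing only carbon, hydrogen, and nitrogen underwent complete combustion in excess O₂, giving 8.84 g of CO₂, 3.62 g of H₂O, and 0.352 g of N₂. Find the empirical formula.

mol C = 8.84 g CO₂ ÷ 44.009 g/mol = 0.2009 mol
mol H = 2 × 3.62 g H₂O ÷ 18.015 g/mol = 0.4019 mol
mol N = 2 × 0.352 g N₂ ÷ 28.014 g/mol = 0.02513 mol
Divide by the smallest (0.02513 mol): C 7.993, H 15.992, N 1.000

C8H16N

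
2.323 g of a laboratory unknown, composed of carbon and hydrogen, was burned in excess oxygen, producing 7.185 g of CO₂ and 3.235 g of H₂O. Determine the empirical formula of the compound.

mol C = 7.185 g CO₂ ÷ 44.009 g/mol = 0.16326 mol
mol H = 2 × 3.235 g H₂O ÷ 18.015 g/mol = 0.35915 mol
Divide by the smallest (0.16326 mol): C 1.000, H 2.200
Multiplying each by 5 gives whole numbers: C 5.00, H 11.00

C5H11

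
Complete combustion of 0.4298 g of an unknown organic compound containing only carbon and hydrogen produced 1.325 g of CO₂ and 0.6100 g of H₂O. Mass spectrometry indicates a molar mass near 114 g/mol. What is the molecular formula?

C8H18

mol C = 1.325 g CO₂ ÷ 44.009 g/mol = 0.030107 mol
mol H = 2 × 0.6100 g H₂O ÷ 18.015 g/mol = 0.067721 mol
Divide by the smallest (0.030107 mol): C 1.000, H 2.249
Multiplying each by 4 gives whole numbers: C 4.00, H 9.00
Empirical formula: C4H9
Empirical-formula mass = 57.12 g/mol; 114 ÷ 57.12 ≈ 2, so the molecular formula is C8H18.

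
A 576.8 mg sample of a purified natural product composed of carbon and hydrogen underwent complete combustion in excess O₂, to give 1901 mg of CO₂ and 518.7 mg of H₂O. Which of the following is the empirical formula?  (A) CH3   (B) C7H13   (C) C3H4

mol C = 1.901 g CO₂ ÷ 44.009 g/mol = 0.043196 mol
mol H = 2 × 0.5187 g H₂O ÷ 18.015 g/mol = 0.057585 mol
Divide by the smallest (0.043196 mol): C 1.000, H 1.333
Multiplying each by 3 gives whole numbers: C 3.00, H 4.00

(C) C3H4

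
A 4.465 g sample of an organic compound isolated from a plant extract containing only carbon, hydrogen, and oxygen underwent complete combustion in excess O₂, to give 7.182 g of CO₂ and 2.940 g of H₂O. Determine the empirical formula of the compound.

C6H12O5

mol C = 7.182 g CO₂ ÷ 44.009 g/mol = 0.16319 mol
mol H = 2 × 2.940 g H₂O ÷ 18.015 g/mol = 0.32639 mol
mass O = 4.465 − (1.9601 + 0.32901) = 2.1759 g → mol O = 2.1759 ÷ 15.999 = 0.13600 mol
Divide by the smallest (0.13600 mol): C 1.200, H 2.400, O 1.000
Multiplying each by 5 gives whole numbers: C 6.00, H 12.00, O 5.00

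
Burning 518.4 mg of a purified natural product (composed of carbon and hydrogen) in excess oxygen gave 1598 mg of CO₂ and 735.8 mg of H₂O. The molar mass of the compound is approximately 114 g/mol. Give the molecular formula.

C8H18

mol C = 1.598 g CO₂ ÷ 44.009 g/mol = 0.036311 mol
mol H = 2 × 0.7358 g H₂O ÷ 18.015 g/mol = 0.081687 mol
Divide by the smallest (0.036311 mol): C 1.000, H 2.250
Multiplying each by 4 gives whole numbers: C 4.00, H 9.00
Empirical formula: C4H9
Empirical-formula mass = 57.12 g/mol; 114 ÷ 57.12 ≈ 2, so the molecular formula is C8H18.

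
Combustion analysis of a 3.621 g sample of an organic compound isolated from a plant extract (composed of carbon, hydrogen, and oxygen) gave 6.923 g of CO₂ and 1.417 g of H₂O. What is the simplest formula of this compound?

C8H8O5

mol C = 6.923 g CO₂ ÷ 44.009 g/mol = 0.15731 mol
mol H = 2 × 1.417 g H₂O ÷ 18.015 g/mol = 0.15731 mol
mass O = 3.621 − (1.8894 + 0.15857) = 1.5730 g → mol O = 1.5730 ÷ 15.999 = 0.098318 mol
Divide by the smallest (0.098318 mol): C 1.600, H 1.600, O 1.000
Multiplying each by 5 gives whole numbers: C 8.00, H 8.00, O 5.00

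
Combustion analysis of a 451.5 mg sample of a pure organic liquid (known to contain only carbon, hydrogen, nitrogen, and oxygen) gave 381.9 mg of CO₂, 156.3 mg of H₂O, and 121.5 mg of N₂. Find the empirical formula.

C2H4N2O3

mol C = 0.3819 g CO₂ ÷ 44.009 g/mol = 0.0086778 mol
mol H = 2 × 0.1563 g H₂O ÷ 18.015 g/mol = 0.017352 mol
mol N = 2 × 0.1215 g N₂ ÷ 28.014 g/mol = 0.0086742 mol
mass O = 0.4515 − (0.10423 + 0.017491 + 0.12150) = 0.20828 g → mol O = 0.20828 ÷ 15.999 = 0.013018 mol
Divide by the smallest (0.0086742 mol): C 1.000, H 2.000, N 1.000, O 1.501
Multiplying each by 2 gives whole numbers: C 2.00, H 4.00, N 2.00, O 3.00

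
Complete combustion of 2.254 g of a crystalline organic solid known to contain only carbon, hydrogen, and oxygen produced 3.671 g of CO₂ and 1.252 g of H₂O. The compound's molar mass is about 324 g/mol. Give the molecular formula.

mol C = 3.671 g CO₂ ÷ 44.009 g/mol = 0.083415 mol
mol H = 2 × 1.252 g H₂O ÷ 18.015 g/mol = 0.13900 mol
mass O = 2.254 − (1.0019 + 0.14011) = 1.1120 g → mol O = 1.1120 ÷ 15.999 = 0.069504 mol
Divide by the smallest (0.069504 mol): C 1.200, H 2.000, O 1.000
Multiplying each by 5 gives whole numbers: C 6.00, H 10.00, O 5.00
Empirical formula: C6H10O5
Empirical-formula mass = 162.14 g/mol; 324 ÷ 162.14 ≈ 2, so the molecular formula is C12H20O10.

C12H20O10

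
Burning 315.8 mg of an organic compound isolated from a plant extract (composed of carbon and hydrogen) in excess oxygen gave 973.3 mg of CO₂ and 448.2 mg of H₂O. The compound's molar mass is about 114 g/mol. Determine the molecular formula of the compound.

C8H18

mol C = 0.9733 g CO₂ ÷ 44.009 g/mol = 0.022116 mol
mol H = 2 × 0.4482 g H₂O ÷ 18.015 g/mol = 0.049759 mol
Divide by the smallest (0.022116 mol): C 1.000, H 2.250
Multiplying each by 4 gives whole numbers: C 4.00, H 9.00
Empirical formula: C4H9
Empirical-formula mass = 57.12 g/mol; 114 ÷ 57.12 ≈ 2, so the molecular formula is C8H18.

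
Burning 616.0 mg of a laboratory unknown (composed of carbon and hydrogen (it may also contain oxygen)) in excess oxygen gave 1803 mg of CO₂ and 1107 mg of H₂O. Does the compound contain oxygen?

no

mol C = 1.803 g CO₂ ÷ 44.009 g/mol = 0.040969 mol
mol H = 2 × 1.107 g H₂O ÷ 18.015 g/mol = 0.12290 mol
C and H together account for 0.61596 g — essentially the entire 0.6160 g sample — so the compound contains no oxygen.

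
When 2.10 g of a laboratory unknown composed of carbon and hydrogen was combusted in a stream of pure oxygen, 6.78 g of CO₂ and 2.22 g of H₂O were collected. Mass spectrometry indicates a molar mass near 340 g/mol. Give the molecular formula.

C25H40

mol C = 6.78 g CO₂ ÷ 44.009 g/mol = 0.1541 mol
mol H = 2 × 2.22 g H₂O ÷ 18.015 g/mol = 0.2465 mol
Divide by the smallest (0.1541 mol): C 1.000, H 1.600
Multiplying each by 5 gives whole numbers: C 5.00, H 8.00
Empirical formula: C5H8
Empirical-formula mass = 68.12 g/mol; 340 ÷ 68.12 ≈ 5, so the molecular formula is C25H40.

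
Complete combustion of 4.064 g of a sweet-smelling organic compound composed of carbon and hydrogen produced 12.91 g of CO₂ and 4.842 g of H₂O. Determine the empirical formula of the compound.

mol C = 12.91 g CO₂ ÷ 44.009 g/mol = 0.29335 mol
mol H = 2 × 4.842 g H₂O ÷ 18.015 g/mol = 0.53755 mol
Divide by the smallest (0.29335 mol): C 1.000, H 1.832
Multiplying each by 6 gives whole numbers: C 6.00, H 10.99

C6H11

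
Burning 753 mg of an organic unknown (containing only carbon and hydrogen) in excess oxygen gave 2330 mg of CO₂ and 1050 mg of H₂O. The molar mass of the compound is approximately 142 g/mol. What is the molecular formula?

mol C = 2.33 g CO₂ ÷ 44.009 g/mol = 0.05294 mol
mol H = 2 × 1.05 g H₂O ÷ 18.015 g/mol = 0.1166 mol
Divide by the smallest (0.05294 mol): C 1.000, H 2.202
Multiplying each by 5 gives whole numbers: C 5.00, H 11.01
Empirical formula: C5H11
Empirical-formula mass = 71.14 g/mol; 142 ÷ 71.14 ≈ 2, so the molecular formula is C10H22.

C10H22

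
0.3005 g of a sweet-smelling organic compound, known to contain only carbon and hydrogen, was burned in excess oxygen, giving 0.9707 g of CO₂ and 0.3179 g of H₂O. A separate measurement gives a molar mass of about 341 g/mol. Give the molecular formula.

mol C = 0.9707 g CO₂ ÷ 44.009 g/mol = 0.022057 mol
mol H = 2 × 0.3179 g H₂O ÷ 18.015 g/mol = 0.035293 mol
Divide by the smallest (0.022057 mol): C 1.000, H 1.600
Multiplying each by 5 gives whole numbers: C 5.00, H 8.00
Empirical formula: C5H8
Empirical-formula mass = 68.12 g/mol; 341 ÷ 68.12 ≈ 5, so the molecular formula is C25H40.

C25H40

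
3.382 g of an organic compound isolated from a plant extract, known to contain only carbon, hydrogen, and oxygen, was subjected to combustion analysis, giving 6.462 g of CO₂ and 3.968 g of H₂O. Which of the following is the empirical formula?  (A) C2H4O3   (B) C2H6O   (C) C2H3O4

mol C = 6.462 g CO₂ ÷ 44.009 g/mol = 0.14683 mol
mol H = 2 × 3.968 g H₂O ÷ 18.015 g/mol = 0.44052 mol
mass O = 3.382 − (1.7636 + 0.44405) = 1.1743 g → mol O = 1.1743 ÷ 15.999 = 0.073401 mol
Divide by the smallest (0.073401 mol): C 2.000, H 6.002, O 1.000

(B) C2H6O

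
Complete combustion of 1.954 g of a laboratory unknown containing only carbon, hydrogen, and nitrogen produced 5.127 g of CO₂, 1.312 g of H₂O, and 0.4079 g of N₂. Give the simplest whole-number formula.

C4H5N

mol C = 5.127 g CO₂ ÷ 44.009 g/mol = 0.11650 mol
mol H = 2 × 1.312 g H₂O ÷ 18.015 g/mol = 0.14566 mol
mol N = 2 × 0.4079 g N₂ ÷ 28.014 g/mol = 0.029121 mol
Divide by the smallest (0.029121 mol): C 4.000, H 5.002, N 1.000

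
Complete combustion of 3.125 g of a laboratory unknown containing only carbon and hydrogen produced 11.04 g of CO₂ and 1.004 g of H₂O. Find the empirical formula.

mol C = 11.04 g CO₂ ÷ 44.009 g/mol = 0.25086 mol
mol H = 2 × 1.004 g H₂O ÷ 18.015 g/mol = 0.11146 mol
Divide by the smallest (0.11146 mol): C 2.251, H 1.000
Multiplying each by 4 gives whole numbers: C 9.00, H 4.00

C9H4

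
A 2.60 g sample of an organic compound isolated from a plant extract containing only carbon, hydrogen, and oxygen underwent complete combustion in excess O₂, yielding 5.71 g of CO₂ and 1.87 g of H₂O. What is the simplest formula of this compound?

mol C = 5.71 g CO₂ ÷ 44.009 g/mol = 0.1297 mol
mol H = 2 × 1.87 g H₂O ÷ 18.015 g/mol = 0.2076 mol
mass O = 2.60 − (1.558 + 0.2093) = 0.8324 g → mol O = 0.8324 ÷ 15.999 = 0.05203 mol
Divide by the smallest (0.05203 mol): C 2.494, H 3.990, O 1.000
Multiplying each by 2 gives whole numbers: C 4.99, H 7.98, O 2.00

C5H8O2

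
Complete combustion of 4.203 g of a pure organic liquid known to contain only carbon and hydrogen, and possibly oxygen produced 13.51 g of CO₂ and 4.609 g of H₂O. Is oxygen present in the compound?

no

mol C = 13.51 g CO₂ ÷ 44.009 g/mol = 0.30698 mol
mol H = 2 × 4.609 g H₂O ÷ 18.015 g/mol = 0.51168 mol
C and H together account for 4.2029 g — essentially the entire 4.203 g sample — so the compound contains no oxygen.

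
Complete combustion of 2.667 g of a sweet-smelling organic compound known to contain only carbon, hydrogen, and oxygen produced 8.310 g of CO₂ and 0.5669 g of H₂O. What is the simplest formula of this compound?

mol C = 8.310 g CO₂ ÷ 44.009 g/mol = 0.18883 mol
mol H = 2 × 0.5669 g H₂O ÷ 18.015 g/mol = 0.062936 mol
mass O = 2.667 − (2.2680 + 0.063440) = 0.33558 g → mol O = 0.33558 ÷ 15.999 = 0.020975 mol
Divide by the smallest (0.020975 mol): C 9.002, H 3.001, O 1.000

C9H3O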